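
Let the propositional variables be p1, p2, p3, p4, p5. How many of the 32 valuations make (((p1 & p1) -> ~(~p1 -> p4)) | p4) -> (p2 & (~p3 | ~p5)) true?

17

Initial set: {T ((((p1 & p1) -> ~(~p1 -> p4)) | p4) -> (p2 & (~p3 | ~p5)))}.
T ((((p1 & p1) -> ~(~p1 -> p4)) | p4) -> (p2 & (~p3 | ~p5))): β-rule — branch into F (((p1 & p1) -> ~(~p1 -> p4)) | p4)  //  T (p2 & (~p3 | ~p5)).
  branch 1 (add F (((p1 & p1) -> ~(~p1 -> p4)) | p4)):
    F (((p1 & p1) -> ~(~p1 -> p4)) | p4): α-rule — add F ((p1 & p1) -> ~(~p1 -> p4)), F p4.
    F ((p1 & p1) -> ~(~p1 -> p4)): α-rule — add T (p1 & p1), F ~(~p1 -> p4).
    T (p1 & p1): α-rule — add T p1, T p1.
    F ~(~p1 -> p4): β-rule — branch into F ~p1  //  T p4.
      branch 1.1 (add F ~p1):
        ○ open, literals {p1=1, p4=0}.
      branch 1.2 (add T p4):
        × closes — contains both p4 and ~p4.
  branch 2 (add T (p2 & (~p3 | ~p5))):
    T (p2 & (~p3 | ~p5)): α-rule — add T p2, T (~p3 | ~p5).
    T (~p3 | ~p5): β-rule — branch into T ~p3  //  T ~p5.
      branch 2.1 (add T ~p3):
        ○ open, literals {p2=1, p3=0}.
      branch 2.2 (add T ~p5):
        ○ open, literals {p2=1, p5=0}.
1 branch closed, 3 open.
Each open branch fixes some atoms; the unmentioned ones are free. Counting distinct full assignments: branch {p1=1, p4=0} (p2, p3, p5) contributes 8 new; branch {p2=1, p3=0} (p1, p4, p5) contributes 6 new; branch {p2=1, p5=0} (p1, p3, p4) contributes 3 new. Total: 17.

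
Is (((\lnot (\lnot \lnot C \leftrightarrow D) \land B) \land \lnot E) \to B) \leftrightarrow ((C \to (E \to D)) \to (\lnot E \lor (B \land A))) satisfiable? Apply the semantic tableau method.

Initial set: {((((\lnot (\lnot \lnot C \leftrightarrow D) \land B) \land \lnot E) \to B) \leftrightarrow ((C \to (E \to D)) \to (\lnot E \lor (B \land A))))}.
((((\lnot (\lnot \lnot C \leftrightarrow D) \land B) \land \lnot E) \to B) \leftrightarrow ((C \to (E \to D)) \to (\lnot E \lor (B \land A)))): β-rule — branch into (((\lnot (\lnot \lnot C \leftrightarrow D) \land B) \land \lnot E) \to B), ((C \to (E \to D)) \to (\lnot E \lor (B \land A)))  //  \lnot (((\lnot (\lnot \lnot C \leftrightarrow D) \land B) \land \lnot E) \to B), \lnot ((C \to (E \to D)) \to (\lnot E \lor (B \land A))).
  branch 1 (add (((\lnot (\lnot \lnot C \leftrightarrow D) \land B) \land \lnot E) \to B), ((C \to (E \to D)) \to (\lnot E \lor (B \land A)))):
    (((\lnot (\lnot \lnot C \leftrightarrow D) \land B) \land \lnot E) \to B): β-rule — branch into \lnot ((\lnot (\lnot \lnot C \leftrightarrow D) \land B) \land \lnot E)  //  B.
      branch 1.1 (add \lnot ((\lnot (\lnot \lnot C \leftrightarrow D) \land B) \land \lnot E)):
        ((C \to (E \to D)) \to (\lnot E \lor (B \land A))): β-rule — branch into \lnot (C \to (E \to D))  //  (\lnot E \lor (B \land A)).
          branch 1.1.1 (add \lnot (C \to (E \to D))):
            \lnot (C \to (E \to D)): α-rule — add C, \lnot (E \to D).
            \lnot (E \to D): α-rule — add E, \lnot D.
            \lnot ((\lnot (\lnot \lnot C \leftrightarrow D) \land B) \land \lnot E): β-rule — branch into \lnot (\lnot (\lnot \lnot C \leftrightarrow D) \land B)  //  \lnot \lnot E.
              branch 1.1.1.1 (add \lnot (\lnot (\lnot \lnot C \leftrightarrow D) \land B)):
                \lnot (\lnot (\lnot \lnot C \leftrightarrow D) \land B): β-rule — branch into \lnot \lnot (\lnot \lnot C \leftrightarrow D)  //  \lnot B.
                  branch 1.1.1.1.1 (add \lnot \lnot (\lnot \lnot C \leftrightarrow D)):
                    \lnot \lnot (\lnot \lnot C \leftrightarrow D): β-rule — branch into \lnot \lnot C, D  //  \lnot \lnot \lnot C, \lnot D.
                      branch 1.1.1.1.1.1 (add \lnot \lnot C, D):
                        × closes — contains both D and \lnot D.
                      branch 1.1.1.1.1.2 (add \lnot \lnot \lnot C, \lnot D):
                        \lnot \lnot \lnot C: drop double negation, giving \lnot C.
                        × closes — contains both C and \lnot C.
                  branch 1.1.1.1.2 (add \lnot B):
                    ○ open, literals {B=0, C=1, D=0, E=1}.
              branch 1.1.1.2 (add \lnot \lnot E):
                ○ open, literals {C=1, D=0, E=1}.
          branch 1.1.2 (add (\lnot E \lor (B \land A))):
            \lnot ((\lnot (\lnot \lnot C \leftrightarrow D) \land B) \land \lnot E): β-rule — branch into \lnot (\lnot (\lnot \lnot C \leftrightarrow D) \land B)  //  \lnot \lnot E.
              branch 1.1.2.1 (add \lnot (\lnot (\lnot \lnot C \leftrightarrow D) \land B)):
                (\lnot E \lor (B \land A)): β-rule — branch into \lnot E  //  (B \land A).
                  branch 1.1.2.1.1 (add \lnot E):
                    \lnot (\lnot (\lnot \lnot C \leftrightarrow D) \land B): β-rule — branch into \lnot \lnot (\lnot \lnot C \leftrightarrow D)  //  \lnot B.
                      branch 1.1.2.1.1.1 (add \lnot \lnot (\lnot \lnot C \leftrightarrow D)):
                        \lnot \lnot (\lnot \lnot C \leftrightarrow D): β-rule — branch into \lnot \lnot C, D  //  \lnot \lnot \lnot C, \lnot D.
                          branch 1.1.2.1.1.1.1 (add \lnot \lnot C, D):
                            \lnot \lnot C: drop double negation, giving C.
                            ○ open, literals {C=1, D=1, E=0}.
                          branch 1.1.2.1.1.1.2 (add \lnot \lnot \lnot C, \lnot D):
                            \lnot \lnot \lnot C: drop double negation, giving \lnot C.
                            ○ open, literals {C=0, D=0, E=0}.
                      branch 1.1.2.1.1.2 (add \lnot B):
                        ○ open, literals {B=0, E=0}.
                  branch 1.1.2.1.2 (add (B \land A)):
                    (B \land A): α-rule — add B, A.
                    \lnot (\lnot (\lnot \lnot C \leftrightarrow D) \land B): β-rule — branch into \lnot \lnot (\lnot \lnot C \leftrightarrow D)  //  \lnot B.
                      branch 1.1.2.1.2.1 (add \lnot \lnot (\lnot \lnot C \leftrightarrow D)):
                        \lnot \lnot (\lnot \lnot C \leftrightarrow D): β-rule — branch into \lnot \lnot C, D  //  \lnot \lnot \lnot C, \lnot D.
                          branch 1.1.2.1.2.1.1 (add \lnot \lnot C, D):
                            \lnot \lnot C: drop double negation, giving C.
                            ○ open, literals {A=1, B=1, C=1, D=1}.
                          branch 1.1.2.1.2.1.2 (add \lnot \lnot \lnot C, \lnot D):
                            \lnot \lnot \lnot C: drop double negation, giving \lnot C.
                            ○ open, literals {A=1, B=1, C=0, D=0}.
                      branch 1.1.2.1.2.2 (add \lnot B):
                        × closes — contains both B and \lnot B.
              branch 1.1.2.2 (add \lnot \lnot E):
                (\lnot E \lor (B \land A)): β-rule — branch into \lnot E  //  (B \land A).
                  branch 1.1.2.2.1 (add \lnot E):
                    × closes — contains both E and \lnot E.
                  branch 1.1.2.2.2 (add (B \land A)):
                    (B \land A): α-rule — add B, A.
                    ○ open, literals {A=1, B=1, E=1}.
      branch 1.2 (add B):
        ((C \to (E \to D)) \to (\lnot E \lor (B \land A))): β-rule — branch into \lnot (C \to (E \to D))  //  (\lnot E \lor (B \land A)).
          branch 1.2.1 (add \lnot (C \to (E \to D))):
            \lnot (C \to (E \to D)): α-rule — add C, \lnot (E \to D).
            \lnot (E \to D): α-rule — add E, \lnot D.
            ○ open, literals {B=1, C=1, D=0, E=1}.
          branch 1.2.2 (add (\lnot E \lor (B \land A))):
            (\lnot E \lor (B \land A)): β-rule — branch into \lnot E  //  (B \land A).
              branch 1.2.2.1 (add \lnot E):
                ○ open, literals {B=1, E=0}.
              branch 1.2.2.2 (add (B \land A)):
                (B \land A): α-rule — add B, A.
                ○ open, literals {A=1, B=1}.
  branch 2 (add \lnot (((\lnot (\lnot \lnot C \leftrightarrow D) \land B) \land \lnot E) \to B), \lnot ((C \to (E \to D)) \to (\lnot E \lor (B \land A)))):
    \lnot (((\lnot (\lnot \lnot C \leftrightarrow D) \land B) \land \lnot E) \to B): α-rule — add ((\lnot (\lnot \lnot C \leftrightarrow D) \land B) \land \lnot E), \lnot B.
    \lnot ((C \to (E \to D)) \to (\lnot E \lor (B \land A))): α-rule — add (C \to (E \to D)), \lnot (\lnot E \lor (B \land A)).
    ((\lnot (\lnot \lnot C \leftrightarrow D) \land B) \land \lnot E): α-rule — add (\lnot (\lnot \lnot C \leftrightarrow D) \land B), \lnot E.
    \lnot (\lnot E \lor (B \land A)): α-rule — add \lnot \lnot E, \lnot (B \land A).
    × closes — contains both E and \lnot E.
5 branches closed, 11 open.
An open branch gives a satisfying assignment: B=0, C=1, D=0, E=1.

Satisfiable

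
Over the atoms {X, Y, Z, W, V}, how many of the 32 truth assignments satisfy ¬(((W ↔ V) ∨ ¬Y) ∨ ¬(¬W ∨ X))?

6

Initial set: {T ¬(((W ↔ V) ∨ ¬Y) ∨ ¬(¬W ∨ X))}.
T ¬(((W ↔ V) ∨ ¬Y) ∨ ¬(¬W ∨ X)): α-rule — add F ((W ↔ V) ∨ ¬Y), F ¬(¬W ∨ X).
F ((W ↔ V) ∨ ¬Y): α-rule — add F (W ↔ V), F ¬Y.
F ¬(¬W ∨ X): β-rule — branch into T ¬W  //  T X.
  branch 1 (add T ¬W):
    F (W ↔ V): β-rule — branch into T W, F V  //  F W, T V.
      branch 1.1 (add T W, F V):
        × closes — contains both W and ¬W.
      branch 1.2 (add F W, T V):
        ○ open, literals {V=T, W=F, Y=T}.
  branch 2 (add T X):
    F (W ↔ V): β-rule — branch into T W, F V  //  F W, T V.
      branch 2.1 (add T W, F V):
        ○ open, literals {V=F, W=T, X=T, Y=T}.
      branch 2.2 (add F W, T V):
        ○ open, literals {V=T, W=F, X=T, Y=T}.
1 branch closed, 3 open.
Each open branch fixes some atoms; the unmentioned ones are free. Counting distinct full assignments: branch {V=T, W=F, Y=T} (X, Z) contributes 4 new; branch {V=F, W=T, X=T, Y=T} (Z) contributes 2 new; branch {V=T, W=F, X=T, Y=T} (Z) contributes 0 new. Total: 6.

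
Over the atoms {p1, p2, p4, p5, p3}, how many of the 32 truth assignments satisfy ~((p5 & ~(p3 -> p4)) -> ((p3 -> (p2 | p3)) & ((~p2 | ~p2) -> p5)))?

Initial set: {~((p5 & ~(p3 -> p4)) -> ((p3 -> (p2 | p3)) & ((~p2 | ~p2) -> p5)))}.
~((p5 & ~(p3 -> p4)) -> ((p3 -> (p2 | p3)) & ((~p2 | ~p2) -> p5))): α-rule — add (p5 & ~(p3 -> p4)), ~((p3 -> (p2 | p3)) & ((~p2 | ~p2) -> p5)).
(p5 & ~(p3 -> p4)): α-rule — add p5, ~(p3 -> p4).
~(p3 -> p4): α-rule — add p3, ~p4.
~((p3 -> (p2 | p3)) & ((~p2 | ~p2) -> p5)): β-rule — branch into ~(p3 -> (p2 | p3))  //  ~((~p2 | ~p2) -> p5).
  branch 1 (add ~(p3 -> (p2 | p3))):
    ~(p3 -> (p2 | p3)): α-rule — add p3, ~(p2 | p3).
    ~(p2 | p3): α-rule — add ~p2, ~p3.
    × closes — contains both p3 and ~p3.
  branch 2 (add ~((~p2 | ~p2) -> p5)):
    ~((~p2 | ~p2) -> p5): α-rule — add (~p2 | ~p2), ~p5.
    × closes — contains both p5 and ~p5.
All 2 branches close.
No open branches: the formula has 0 satisfying assignments.

0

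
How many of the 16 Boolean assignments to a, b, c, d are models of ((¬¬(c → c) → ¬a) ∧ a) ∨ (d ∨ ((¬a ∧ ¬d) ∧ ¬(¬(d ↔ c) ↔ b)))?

10

Initial set: {(((¬¬(c → c) → ¬a) ∧ a) ∨ (d ∨ ((¬a ∧ ¬d) ∧ ¬(¬(d ↔ c) ↔ b))))}.
(((¬¬(c → c) → ¬a) ∧ a) ∨ (d ∨ ((¬a ∧ ¬d) ∧ ¬(¬(d ↔ c) ↔ b)))): β-rule — branch into ((¬¬(c → c) → ¬a) ∧ a)  //  (d ∨ ((¬a ∧ ¬d) ∧ ¬(¬(d ↔ c) ↔ b))).
  branch 1 (add ((¬¬(c → c) → ¬a) ∧ a)):
    ((¬¬(c → c) → ¬a) ∧ a): α-rule — add (¬¬(c → c) → ¬a), a.
    (¬¬(c → c) → ¬a): β-rule — branch into ¬¬¬(c → c)  //  ¬a.
      branch 1.1 (add ¬¬¬(c → c)):
        ¬¬¬(c → c): drop double negation, giving ¬(c → c).
        ¬(c → c): α-rule — add c, ¬c.
        × closes — contains both c and ¬c.
      branch 1.2 (add ¬a):
        × closes — contains both a and ¬a.
  branch 2 (add (d ∨ ((¬a ∧ ¬d) ∧ ¬(¬(d ↔ c) ↔ b)))):
    (d ∨ ((¬a ∧ ¬d) ∧ ¬(¬(d ↔ c) ↔ b))): β-rule — branch into d  //  ((¬a ∧ ¬d) ∧ ¬(¬(d ↔ c) ↔ b)).
      branch 2.1 (add d):
        ○ open, literals {d=true}.
      branch 2.2 (add ((¬a ∧ ¬d) ∧ ¬(¬(d ↔ c) ↔ b))):
        ((¬a ∧ ¬d) ∧ ¬(¬(d ↔ c) ↔ b)): α-rule — add (¬a ∧ ¬d), ¬(¬(d ↔ c) ↔ b).
        (¬a ∧ ¬d): α-rule — add ¬a, ¬d.
        ¬(¬(d ↔ c) ↔ b): β-rule — branch into ¬(d ↔ c), ¬b  //  ¬¬(d ↔ c), b.
          branch 2.2.1 (add ¬(d ↔ c), ¬b):
            ¬(d ↔ c): β-rule — branch into d, ¬c  //  ¬d, c.
              branch 2.2.1.1 (add d, ¬c):
                × closes — contains both d and ¬d.
              branch 2.2.1.2 (add ¬d, c):
                ○ open, literals {a=false, b=false, c=true, d=false}.
          branch 2.2.2 (add ¬¬(d ↔ c), b):
            ¬¬(d ↔ c): β-rule — branch into d, c  //  ¬d, ¬c.
              branch 2.2.2.1 (add d, c):
                × closes — contains both d and ¬d.
              branch 2.2.2.2 (add ¬d, ¬c):
                ○ open, literals {a=false, b=true, c=false, d=false}.
4 branches closed, 3 open.
Each open branch fixes some atoms; the unmentioned ones are free. Counting distinct full assignments: branch {d=true} (a, b, c) contributes 8 new; branch {a=false, b=false, c=true, d=false} (none free) contributes 1 new; branch {a=false, b=true, c=false, d=false} (none free) contributes 1 new. Total: 10.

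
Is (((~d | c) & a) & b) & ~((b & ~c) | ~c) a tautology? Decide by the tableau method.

Assume the negation and expand:
Initial set: {~((((~d | c) & a) & b) & ~((b & ~c) | ~c))}.
~((((~d | c) & a) & b) & ~((b & ~c) | ~c)): β-rule — branch into ~(((~d | c) & a) & b)  //  ~~((b & ~c) | ~c).
  branch 1 (add ~(((~d | c) & a) & b)):
    ~(((~d | c) & a) & b): β-rule — branch into ~((~d | c) & a)  //  ~b.
      branch 1.1 (add ~((~d | c) & a)):
        ~((~d | c) & a): β-rule — branch into ~(~d | c)  //  ~a.
          branch 1.1.1 (add ~(~d | c)):
            ~(~d | c): α-rule — add ~~d, ~c.
            ○ open, literals {c=false, d=true}.
          branch 1.1.2 (add ~a):
            ○ open, literals {a=false}.
      branch 1.2 (add ~b):
        ○ open, literals {b=false}.
  branch 2 (add ~~((b & ~c) | ~c)):
    ~~((b & ~c) | ~c): β-rule — branch into (b & ~c)  //  ~c.
      branch 2.1 (add (b & ~c)):
        (b & ~c): α-rule — add b, ~c.
        ○ open, literals {b=true, c=false}.
      branch 2.2 (add ~c):
        ○ open, literals {c=false}.
0 branches closed, 5 open.
An open branch gives a countermodel: c=false, d=true (unmentioned atoms arbitrary); under it the original formula is false.

Not valid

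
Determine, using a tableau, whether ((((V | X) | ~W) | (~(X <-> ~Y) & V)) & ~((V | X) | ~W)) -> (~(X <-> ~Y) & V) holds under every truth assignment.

Valid

Assume the negation and expand:
Initial set: {~(((((V | X) | ~W) | (~(X <-> ~Y) & V)) & ~((V | X) | ~W)) -> (~(X <-> ~Y) & V))}.
~(((((V | X) | ~W) | (~(X <-> ~Y) & V)) & ~((V | X) | ~W)) -> (~(X <-> ~Y) & V)): α-rule — add ((((V | X) | ~W) | (~(X <-> ~Y) & V)) & ~((V | X) | ~W)), ~(~(X <-> ~Y) & V).
((((V | X) | ~W) | (~(X <-> ~Y) & V)) & ~((V | X) | ~W)): α-rule — add (((V | X) | ~W) | (~(X <-> ~Y) & V)), ~((V | X) | ~W).
~((V | X) | ~W): α-rule — add ~(V | X), ~~W.
~(V | X): α-rule — add ~V, ~X.
~(~(X <-> ~Y) & V): β-rule — branch into ~~(X <-> ~Y)  //  ~V.
  branch 1 (add ~~(X <-> ~Y)):
    (((V | X) | ~W) | (~(X <-> ~Y) & V)): β-rule — branch into ((V | X) | ~W)  //  (~(X <-> ~Y) & V).
      branch 1.1 (add ((V | X) | ~W)):
        ~~(X <-> ~Y): β-rule — branch into X, ~Y  //  ~X, ~~Y.
          branch 1.1.1 (add X, ~Y):
            × closes — contains both X and ~X.
          branch 1.1.2 (add ~X, ~~Y):
            ((V | X) | ~W): β-rule — branch into (V | X)  //  ~W.
              branch 1.1.2.1 (add (V | X)):
                (V | X): β-rule — branch into V  //  X.
                  branch 1.1.2.1.1 (add V):
                    × closes — contains both V and ~V.
                  branch 1.1.2.1.2 (add X):
                    × closes — contains both X and ~X.
              branch 1.1.2.2 (add ~W):
                × closes — contains both W and ~W.
      branch 1.2 (add (~(X <-> ~Y) & V)):
        (~(X <-> ~Y) & V): α-rule — add ~(X <-> ~Y), V.
        × closes — contains both V and ~V.
  branch 2 (add ~V):
    (((V | X) | ~W) | (~(X <-> ~Y) & V)): β-rule — branch into ((V | X) | ~W)  //  (~(X <-> ~Y) & V).
      branch 2.1 (add ((V | X) | ~W)):
        ((V | X) | ~W): β-rule — branch into (V | X)  //  ~W.
          branch 2.1.1 (add (V | X)):
            (V | X): β-rule — branch into V  //  X.
              branch 2.1.1.1 (add V):
                × closes — contains both V and ~V.
              branch 2.1.1.2 (add X):
                × closes — contains both X and ~X.
          branch 2.1.2 (add ~W):
            × closes — contains both W and ~W.
      branch 2.2 (add (~(X <-> ~Y) & V)):
        (~(X <-> ~Y) & V): α-rule — add ~(X <-> ~Y), V.
        × closes — contains both V and ~V.
All 9 branches close.
Every branch closed, so the negation is unsatisfiable and the formula is valid.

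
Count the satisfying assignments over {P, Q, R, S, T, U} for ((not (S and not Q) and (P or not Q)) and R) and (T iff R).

8

Initial set: {T (((not (S and not Q) and (P or not Q)) and R) and (T iff R))}.
T (((not (S and not Q) and (P or not Q)) and R) and (T iff R)): α-rule — add T ((not (S and not Q) and (P or not Q)) and R), T (T iff R).
T ((not (S and not Q) and (P or not Q)) and R): α-rule — add T (not (S and not Q) and (P or not Q)), T R.
T (not (S and not Q) and (P or not Q)): α-rule — add T not (S and not Q), T (P or not Q).
T (T iff R): β-rule — branch into T T, T R  //  F T, F R.
  branch 1 (add T T, T R):
    T not (S and not Q): β-rule — branch into F S  //  F not Q.
      branch 1.1 (add F S):
        T (P or not Q): β-rule — branch into T P  //  T not Q.
          branch 1.1.1 (add T P):
            ○ open, literals {P=T, R=T, S=F, T=T}.
          branch 1.1.2 (add T not Q):
            ○ open, literals {Q=F, R=T, S=F, T=T}.
      branch 1.2 (add F not Q):
        T (P or not Q): β-rule — branch into T P  //  T not Q.
          branch 1.2.1 (add T P):
            ○ open, literals {P=T, Q=T, R=T, T=T}.
          branch 1.2.2 (add T not Q):
            × closes — contains both Q and not Q.
  branch 2 (add F T, F R):
    × closes — contains both R and not R.
2 branches closed, 3 open.
Each open branch fixes some atoms; the unmentioned ones are free. Counting distinct full assignments: branch {P=T, R=T, S=F, T=T} (Q, U) contributes 4 new; branch {Q=F, R=T, S=F, T=T} (P, U) contributes 2 new; branch {P=T, Q=T, R=T, T=T} (S, U) contributes 2 new. Total: 8.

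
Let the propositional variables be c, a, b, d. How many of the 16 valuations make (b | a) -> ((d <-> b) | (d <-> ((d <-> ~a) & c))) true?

Initial set: {((b | a) -> ((d <-> b) | (d <-> ((d <-> ~a) & c))))}.
((b | a) -> ((d <-> b) | (d <-> ((d <-> ~a) & c)))): β-rule — branch into ~(b | a)  //  ((d <-> b) | (d <-> ((d <-> ~a) & c))).
  branch 1 (add ~(b | a)):
    ~(b | a): α-rule — add ~b, ~a.
    ○ open, literals {a=0, b=0}.
  branch 2 (add ((d <-> b) | (d <-> ((d <-> ~a) & c)))):
    ((d <-> b) | (d <-> ((d <-> ~a) & c))): β-rule — branch into (d <-> b)  //  (d <-> ((d <-> ~a) & c)).
      branch 2.1 (add (d <-> b)):
        (d <-> b): β-rule — branch into d, b  //  ~d, ~b.
          branch 2.1.1 (add d, b):
            ○ open, literals {b=1, d=1}.
          branch 2.1.2 (add ~d, ~b):
            ○ open, literals {b=0, d=0}.
      branch 2.2 (add (d <-> ((d <-> ~a) & c))):
        (d <-> ((d <-> ~a) & c)): β-rule — branch into d, ((d <-> ~a) & c)  //  ~d, ~((d <-> ~a) & c).
          branch 2.2.1 (add d, ((d <-> ~a) & c)):
            ((d <-> ~a) & c): α-rule — add (d <-> ~a), c.
            (d <-> ~a): β-rule — branch into d, ~a  //  ~d, ~~a.
              branch 2.2.1.1 (add d, ~a):
                ○ open, literals {a=0, c=1, d=1}.
              branch 2.2.1.2 (add ~d, ~~a):
                × closes — contains both d and ~d.
          branch 2.2.2 (add ~d, ~((d <-> ~a) & c)):
            ~((d <-> ~a) & c): β-rule — branch into ~(d <-> ~a)  //  ~c.
              branch 2.2.2.1 (add ~(d <-> ~a)):
                ~(d <-> ~a): β-rule — branch into d, ~~a  //  ~d, ~a.
                  branch 2.2.2.1.1 (add d, ~~a):
                    × closes — contains both d and ~d.
                  branch 2.2.2.1.2 (add ~d, ~a):
                    ○ open, literals {a=0, d=0}.
              branch 2.2.2.2 (add ~c):
                ○ open, literals {c=0, d=0}.
2 branches closed, 6 open.
Each open branch fixes some atoms; the unmentioned ones are free. Counting distinct full assignments: branch {a=0, b=0} (c, d) contributes 4 new; branch {b=1, d=1} (c, a) contributes 4 new; branch {b=0, d=0} (c, a) contributes 2 new; branch {a=0, c=1, d=1} (b) contributes 0 new; branch {a=0, d=0} (c, b) contributes 2 new; branch {c=0, d=0} (a, b) contributes 1 new. Total: 13.

13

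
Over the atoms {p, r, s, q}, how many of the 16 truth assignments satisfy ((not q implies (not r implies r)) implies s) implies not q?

Initial set: {(((not q implies (not r implies r)) implies s) implies not q)}.
(((not q implies (not r implies r)) implies s) implies not q): β-rule — branch into not ((not q implies (not r implies r)) implies s)  //  not q.
  branch 1 (add not ((not q implies (not r implies r)) implies s)):
    not ((not q implies (not r implies r)) implies s): α-rule — add (not q implies (not r implies r)), not s.
    (not q implies (not r implies r)): β-rule — branch into not not q  //  (not r implies r).
      branch 1.1 (add not not q):
        ○ open, literals {q=1, s=0}.
      branch 1.2 (add (not r implies r)):
        (not r implies r): β-rule — branch into not not r  //  r.
          branch 1.2.1 (add not not r):
            ○ open, literals {r=1, s=0}.
          branch 1.2.2 (add r):
            ○ open, literals {r=1, s=0}.
  branch 2 (add not q):
    ○ open, literals {q=0}.
0 branches closed, 4 open.
Each open branch fixes some atoms; the unmentioned ones are free. Counting distinct full assignments: branch {q=1, s=0} (p, r) contributes 4 new; branch {r=1, s=0} (p, q) contributes 2 new; branch {r=1, s=0} (p, q) contributes 0 new; branch {q=0} (p, r, s) contributes 6 new. Total: 12.

12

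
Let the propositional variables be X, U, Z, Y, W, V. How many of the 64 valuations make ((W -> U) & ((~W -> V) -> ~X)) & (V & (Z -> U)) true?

Initial set: {(((W -> U) & ((~W -> V) -> ~X)) & (V & (Z -> U)))}.
(((W -> U) & ((~W -> V) -> ~X)) & (V & (Z -> U))): α-rule — add ((W -> U) & ((~W -> V) -> ~X)), (V & (Z -> U)).
((W -> U) & ((~W -> V) -> ~X)): α-rule — add (W -> U), ((~W -> V) -> ~X).
(V & (Z -> U)): α-rule — add V, (Z -> U).
(W -> U): β-rule — branch into ~W  //  U.
  branch 1 (add ~W):
    ((~W -> V) -> ~X): β-rule — branch into ~(~W -> V)  //  ~X.
      branch 1.1 (add ~(~W -> V)):
        ~(~W -> V): α-rule — add ~W, ~V.
        × closes — contains both V and ~V.
      branch 1.2 (add ~X):
        (Z -> U): β-rule — branch into ~Z  //  U.
          branch 1.2.1 (add ~Z):
            ○ open, literals {V=T, W=F, X=F, Z=F}.
          branch 1.2.2 (add U):
            ○ open, literals {U=T, V=T, W=F, X=F}.
  branch 2 (add U):
    ((~W -> V) -> ~X): β-rule — branch into ~(~W -> V)  //  ~X.
      branch 2.1 (add ~(~W -> V)):
        ~(~W -> V): α-rule — add ~W, ~V.
        × closes — contains both V and ~V.
      branch 2.2 (add ~X):
        (Z -> U): β-rule — branch into ~Z  //  U.
          branch 2.2.1 (add ~Z):
            ○ open, literals {U=T, V=T, X=F, Z=F}.
          branch 2.2.2 (add U):
            ○ open, literals {U=T, V=T, X=F}.
2 branches closed, 4 open.
Each open branch fixes some atoms; the unmentioned ones are free. Counting distinct full assignments: branch {V=T, W=F, X=F, Z=F} (U, Y) contributes 4 new; branch {U=T, V=T, W=F, X=F} (Z, Y) contributes 2 new; branch {U=T, V=T, X=F, Z=F} (Y, W) contributes 2 new; branch {U=T, V=T, X=F} (Z, Y, W) contributes 2 new. Total: 10.

10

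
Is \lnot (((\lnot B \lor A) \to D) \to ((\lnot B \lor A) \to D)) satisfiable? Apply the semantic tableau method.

Initial set: {\lnot (((\lnot B \lor A) \to D) \to ((\lnot B \lor A) \to D))}.
\lnot (((\lnot B \lor A) \to D) \to ((\lnot B \lor A) \to D)): α-rule — add ((\lnot B \lor A) \to D), \lnot ((\lnot B \lor A) \to D).
\lnot ((\lnot B \lor A) \to D): α-rule — add (\lnot B \lor A), \lnot D.
((\lnot B \lor A) \to D): β-rule — branch into \lnot (\lnot B \lor A)  //  D.
  branch 1 (add \lnot (\lnot B \lor A)):
    \lnot (\lnot B \lor A): α-rule — add \lnot \lnot B, \lnot A.
    (\lnot B \lor A): β-rule — branch into \lnot B  //  A.
      branch 1.1 (add \lnot B):
        × closes — contains both B and \lnot B.
      branch 1.2 (add A):
        × closes — contains both A and \lnot A.
  branch 2 (add D):
    × closes — contains both D and \lnot D.
All 3 branches close.
Every branch closed; the formula is unsatisfiable.

Unsatisfiable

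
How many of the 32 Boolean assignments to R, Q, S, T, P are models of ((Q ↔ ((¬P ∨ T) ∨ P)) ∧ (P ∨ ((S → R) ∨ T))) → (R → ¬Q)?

24

Initial set: {(((Q ↔ ((¬P ∨ T) ∨ P)) ∧ (P ∨ ((S → R) ∨ T))) → (R → ¬Q))}.
(((Q ↔ ((¬P ∨ T) ∨ P)) ∧ (P ∨ ((S → R) ∨ T))) → (R → ¬Q)): β-rule — branch into ¬((Q ↔ ((¬P ∨ T) ∨ P)) ∧ (P ∨ ((S → R) ∨ T)))  //  (R → ¬Q).
  branch 1 (add ¬((Q ↔ ((¬P ∨ T) ∨ P)) ∧ (P ∨ ((S → R) ∨ T)))):
    ¬((Q ↔ ((¬P ∨ T) ∨ P)) ∧ (P ∨ ((S → R) ∨ T))): β-rule — branch into ¬(Q ↔ ((¬P ∨ T) ∨ P))  //  ¬(P ∨ ((S → R) ∨ T)).
      branch 1.1 (add ¬(Q ↔ ((¬P ∨ T) ∨ P))):
        ¬(Q ↔ ((¬P ∨ T) ∨ P)): β-rule — branch into Q, ¬((¬P ∨ T) ∨ P)  //  ¬Q, ((¬P ∨ T) ∨ P).
          branch 1.1.1 (add Q, ¬((¬P ∨ T) ∨ P)):
            ¬((¬P ∨ T) ∨ P): α-rule — add ¬(¬P ∨ T), ¬P.
            ¬(¬P ∨ T): α-rule — add ¬¬P, ¬T.
            × closes — contains both P and ¬P.
          branch 1.1.2 (add ¬Q, ((¬P ∨ T) ∨ P)):
            ((¬P ∨ T) ∨ P): β-rule — branch into (¬P ∨ T)  //  P.
              branch 1.1.2.1 (add (¬P ∨ T)):
                (¬P ∨ T): β-rule — branch into ¬P  //  T.
                  branch 1.1.2.1.1 (add ¬P):
                    ○ open, literals {P=0, Q=0}.
                  branch 1.1.2.1.2 (add T):
                    ○ open, literals {Q=0, T=1}.
              branch 1.1.2.2 (add P):
                ○ open, literals {P=1, Q=0}.
      branch 1.2 (add ¬(P ∨ ((S → R) ∨ T))):
        ¬(P ∨ ((S → R) ∨ T)): α-rule — add ¬P, ¬((S → R) ∨ T).
        ¬((S → R) ∨ T): α-rule — add ¬(S → R), ¬T.
        ¬(S → R): α-rule — add S, ¬R.
        ○ open, literals {P=0, R=0, S=1, T=0}.
  branch 2 (add (R → ¬Q)):
    (R → ¬Q): β-rule — branch into ¬R  //  ¬Q.
      branch 2.1 (add ¬R):
        ○ open, literals {R=0}.
      branch 2.2 (add ¬Q):
        ○ open, literals {Q=0}.
1 branch closed, 6 open.
Each open branch fixes some atoms; the unmentioned ones are free. Counting distinct full assignments: branch {P=0, Q=0} (R, S, T) contributes 8 new; branch {Q=0, T=1} (R, S, P) contributes 4 new; branch {P=1, Q=0} (R, S, T) contributes 4 new; branch {P=0, R=0, S=1, T=0} (Q) contributes 1 new; branch {R=0} (Q, S, T, P) contributes 7 new; branch {Q=0} (R, S, T, P) contributes 0 new. Total: 24.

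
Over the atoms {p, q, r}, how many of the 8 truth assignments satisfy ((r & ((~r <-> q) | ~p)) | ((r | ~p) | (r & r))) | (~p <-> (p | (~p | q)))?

Initial set: {(((r & ((~r <-> q) | ~p)) | ((r | ~p) | (r & r))) | (~p <-> (p | (~p | q))))}.
(((r & ((~r <-> q) | ~p)) | ((r | ~p) | (r & r))) | (~p <-> (p | (~p | q)))): β-rule — branch into ((r & ((~r <-> q) | ~p)) | ((r | ~p) | (r & r)))  //  (~p <-> (p | (~p | q))).
  branch 1 (add ((r & ((~r <-> q) | ~p)) | ((r | ~p) | (r & r)))):
    ((r & ((~r <-> q) | ~p)) | ((r | ~p) | (r & r))): β-rule — branch into (r & ((~r <-> q) | ~p))  //  ((r | ~p) | (r & r)).
      branch 1.1 (add (r & ((~r <-> q) | ~p))):
        (r & ((~r <-> q) | ~p)): α-rule — add r, ((~r <-> q) | ~p).
        ((~r <-> q) | ~p): β-rule — branch into (~r <-> q)  //  ~p.
          branch 1.1.1 (add (~r <-> q)):
            (~r <-> q): β-rule — branch into ~r, q  //  ~~r, ~q.
              branch 1.1.1.1 (add ~r, q):
                × closes — contains both r and ~r.
              branch 1.1.1.2 (add ~~r, ~q):
                ○ open, literals {q=F, r=T}.
          branch 1.1.2 (add ~p):
            ○ open, literals {p=F, r=T}.
      branch 1.2 (add ((r | ~p) | (r & r))):
        ((r | ~p) | (r & r)): β-rule — branch into (r | ~p)  //  (r & r).
          branch 1.2.1 (add (r | ~p)):
            (r | ~p): β-rule — branch into r  //  ~p.
              branch 1.2.1.1 (add r):
                ○ open, literals {r=T}.
              branch 1.2.1.2 (add ~p):
                ○ open, literals {p=F}.
          branch 1.2.2 (add (r & r)):
            (r & r): α-rule — add r, r.
            ○ open, literals {r=T}.
  branch 2 (add (~p <-> (p | (~p | q)))):
    (~p <-> (p | (~p | q))): β-rule — branch into ~p, (p | (~p | q))  //  ~~p, ~(p | (~p | q)).
      branch 2.1 (add ~p, (p | (~p | q))):
        (p | (~p | q)): β-rule — branch into p  //  (~p | q).
          branch 2.1.1 (add p):
            × closes — contains both p and ~p.
          branch 2.1.2 (add (~p | q)):
            (~p | q): β-rule — branch into ~p  //  q.
              branch 2.1.2.1 (add ~p):
                ○ open, literals {p=F}.
              branch 2.1.2.2 (add q):
                ○ open, literals {p=F, q=T}.
      branch 2.2 (add ~~p, ~(p | (~p | q))):
        ~(p | (~p | q)): α-rule — add ~p, ~(~p | q).
        × closes — contains both p and ~p.
3 branches closed, 7 open.
Each open branch fixes some atoms; the unmentioned ones are free. Counting distinct full assignments: branch {q=F, r=T} (p) contributes 2 new; branch {p=F, r=T} (q) contributes 1 new; branch {r=T} (p, q) contributes 1 new; branch {p=F} (q, r) contributes 2 new; branch {r=T} (p, q) contributes 0 new; branch {p=F} (q, r) contributes 0 new; branch {p=F, q=T} (r) contributes 0 new. Total: 6.

6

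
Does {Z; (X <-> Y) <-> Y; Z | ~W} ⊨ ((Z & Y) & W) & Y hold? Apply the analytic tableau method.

No

Initial set: {Z; ((X <-> Y) <-> Y); (Z | ~W); ~(((Z & Y) & W) & Y)}.
((X <-> Y) <-> Y): β-rule — branch into (X <-> Y), Y  //  ~(X <-> Y), ~Y.
  branch 1 (add (X <-> Y), Y):
    (Z | ~W): β-rule — branch into Z  //  ~W.
      branch 1.1 (add Z):
        ~(((Z & Y) & W) & Y): β-rule — branch into ~((Z & Y) & W)  //  ~Y.
          branch 1.1.1 (add ~((Z & Y) & W)):
            (X <-> Y): β-rule — branch into X, Y  //  ~X, ~Y.
              branch 1.1.1.1 (add X, Y):
                ~((Z & Y) & W): β-rule — branch into ~(Z & Y)  //  ~W.
                  branch 1.1.1.1.1 (add ~(Z & Y)):
                    ~(Z & Y): β-rule — branch into ~Z  //  ~Y.
                      branch 1.1.1.1.1.1 (add ~Z):
                        × closes — contains both Z and ~Z.
                      branch 1.1.1.1.1.2 (add ~Y):
                        × closes — contains both Y and ~Y.
                  branch 1.1.1.1.2 (add ~W):
                    ○ open, literals {W=false, X=true, Y=true, Z=true}.
              branch 1.1.1.2 (add ~X, ~Y):
                × closes — contains both Y and ~Y.
          branch 1.1.2 (add ~Y):
            × closes — contains both Y and ~Y.
      branch 1.2 (add ~W):
        ~(((Z & Y) & W) & Y): β-rule — branch into ~((Z & Y) & W)  //  ~Y.
          branch 1.2.1 (add ~((Z & Y) & W)):
            (X <-> Y): β-rule — branch into X, Y  //  ~X, ~Y.
              branch 1.2.1.1 (add X, Y):
                ~((Z & Y) & W): β-rule — branch into ~(Z & Y)  //  ~W.
                  branch 1.2.1.1.1 (add ~(Z & Y)):
                    ~(Z & Y): β-rule — branch into ~Z  //  ~Y.
                      branch 1.2.1.1.1.1 (add ~Z):
                        × closes — contains both Z and ~Z.
                      branch 1.2.1.1.1.2 (add ~Y):
                        × closes — contains both Y and ~Y.
                  branch 1.2.1.1.2 (add ~W):
                    ○ open, literals {W=false, X=true, Y=true, Z=true}.
              branch 1.2.1.2 (add ~X, ~Y):
                × closes — contains both Y and ~Y.
          branch 1.2.2 (add ~Y):
            × closes — contains both Y and ~Y.
  branch 2 (add ~(X <-> Y), ~Y):
    (Z | ~W): β-rule — branch into Z  //  ~W.
      branch 2.1 (add Z):
        ~(((Z & Y) & W) & Y): β-rule — branch into ~((Z & Y) & W)  //  ~Y.
          branch 2.1.1 (add ~((Z & Y) & W)):
            ~(X <-> Y): β-rule — branch into X, ~Y  //  ~X, Y.
              branch 2.1.1.1 (add X, ~Y):
                ~((Z & Y) & W): β-rule — branch into ~(Z & Y)  //  ~W.
                  branch 2.1.1.1.1 (add ~(Z & Y)):
                    ~(Z & Y): β-rule — branch into ~Z  //  ~Y.
                      branch 2.1.1.1.1.1 (add ~Z):
                        × closes — contains both Z and ~Z.
                      branch 2.1.1.1.1.2 (add ~Y):
                        ○ open, literals {X=true, Y=false, Z=true}.
                  branch 2.1.1.1.2 (add ~W):
                    ○ open, literals {W=false, X=true, Y=false, Z=true}.
              branch 2.1.1.2 (add ~X, Y):
                × closes — contains both Y and ~Y.
          branch 2.1.2 (add ~Y):
            ~(X <-> Y): β-rule — branch into X, ~Y  //  ~X, Y.
              branch 2.1.2.1 (add X, ~Y):
                ○ open, literals {X=true, Y=false, Z=true}.
              branch 2.1.2.2 (add ~X, Y):
                × closes — contains both Y and ~Y.
      branch 2.2 (add ~W):
        ~(((Z & Y) & W) & Y): β-rule — branch into ~((Z & Y) & W)  //  ~Y.
          branch 2.2.1 (add ~((Z & Y) & W)):
            ~(X <-> Y): β-rule — branch into X, ~Y  //  ~X, Y.
              branch 2.2.1.1 (add X, ~Y):
                ~((Z & Y) & W): β-rule — branch into ~(Z & Y)  //  ~W.
                  branch 2.2.1.1.1 (add ~(Z & Y)):
                    ~(Z & Y): β-rule — branch into ~Z  //  ~Y.
                      branch 2.2.1.1.1.1 (add ~Z):
                        × closes — contains both Z and ~Z.
                      branch 2.2.1.1.1.2 (add ~Y):
                        ○ open, literals {W=false, X=true, Y=false, Z=true}.
                  branch 2.2.1.1.2 (add ~W):
                    ○ open, literals {W=false, X=true, Y=false, Z=true}.
              branch 2.2.1.2 (add ~X, Y):
                × closes — contains both Y and ~Y.
          branch 2.2.2 (add ~Y):
            ~(X <-> Y): β-rule — branch into X, ~Y  //  ~X, Y.
              branch 2.2.2.1 (add X, ~Y):
                ○ open, literals {W=false, X=true, Y=false, Z=true}.
              branch 2.2.2.2 (add ~X, Y):
                × closes — contains both Y and ~Y.
14 branches closed, 8 open.
An open branch gives a countermodel: W=false, X=true, Y=true, Z=true (unmentioned atoms arbitrary); the premises hold there but the conclusion fails.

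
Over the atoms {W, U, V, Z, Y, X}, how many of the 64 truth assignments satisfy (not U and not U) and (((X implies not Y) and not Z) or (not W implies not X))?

Initial set: {((not U and not U) and (((X implies not Y) and not Z) or (not W implies not X)))}.
((not U and not U) and (((X implies not Y) and not Z) or (not W implies not X))): α-rule — add (not U and not U), (((X implies not Y) and not Z) or (not W implies not X)).
(not U and not U): α-rule — add not U, not U.
(((X implies not Y) and not Z) or (not W implies not X)): β-rule — branch into ((X implies not Y) and not Z)  //  (not W implies not X).
  branch 1 (add ((X implies not Y) and not Z)):
    ((X implies not Y) and not Z): α-rule — add (X implies not Y), not Z.
    (X implies not Y): β-rule — branch into not X  //  not Y.
      branch 1.1 (add not X):
        ○ open, literals {U=F, X=F, Z=F}.
      branch 1.2 (add not Y):
        ○ open, literals {U=F, Y=F, Z=F}.
  branch 2 (add (not W implies not X)):
    (not W implies not X): β-rule — branch into not not W  //  not X.
      branch 2.1 (add not not W):
        ○ open, literals {U=F, W=T}.
      branch 2.2 (add not X):
        ○ open, literals {U=F, X=F}.
0 branches closed, 4 open.
Each open branch fixes some atoms; the unmentioned ones are free. Counting distinct full assignments: branch {U=F, X=F, Z=F} (W, V, Y) contributes 8 new; branch {U=F, Y=F, Z=F} (W, V, X) contributes 4 new; branch {U=F, W=T} (V, Z, Y, X) contributes 10 new; branch {U=F, X=F} (W, V, Z, Y) contributes 4 new. Total: 26.

26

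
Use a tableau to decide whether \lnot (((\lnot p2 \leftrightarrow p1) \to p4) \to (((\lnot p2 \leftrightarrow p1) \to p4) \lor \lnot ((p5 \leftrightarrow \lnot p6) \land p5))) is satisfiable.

Unsatisfiable

Initial set: {\lnot (((\lnot p2 \leftrightarrow p1) \to p4) \to (((\lnot p2 \leftrightarrow p1) \to p4) \lor \lnot ((p5 \leftrightarrow \lnot p6) \land p5)))}.
\lnot (((\lnot p2 \leftrightarrow p1) \to p4) \to (((\lnot p2 \leftrightarrow p1) \to p4) \lor \lnot ((p5 \leftrightarrow \lnot p6) \land p5))): α-rule — add ((\lnot p2 \leftrightarrow p1) \to p4), \lnot (((\lnot p2 \leftrightarrow p1) \to p4) \lor \lnot ((p5 \leftrightarrow \lnot p6) \land p5)).
\lnot (((\lnot p2 \leftrightarrow p1) \to p4) \lor \lnot ((p5 \leftrightarrow \lnot p6) \land p5)): α-rule — add \lnot ((\lnot p2 \leftrightarrow p1) \to p4), \lnot \lnot ((p5 \leftrightarrow \lnot p6) \land p5).
\lnot ((\lnot p2 \leftrightarrow p1) \to p4): α-rule — add (\lnot p2 \leftrightarrow p1), \lnot p4.
\lnot \lnot ((p5 \leftrightarrow \lnot p6) \land p5): α-rule — add (p5 \leftrightarrow \lnot p6), p5.
((\lnot p2 \leftrightarrow p1) \to p4): β-rule — branch into \lnot (\lnot p2 \leftrightarrow p1)  //  p4.
  branch 1 (add \lnot (\lnot p2 \leftrightarrow p1)):
    (\lnot p2 \leftrightarrow p1): β-rule — branch into \lnot p2, p1  //  \lnot \lnot p2, \lnot p1.
      branch 1.1 (add \lnot p2, p1):
        (p5 \leftrightarrow \lnot p6): β-rule — branch into p5, \lnot p6  //  \lnot p5, \lnot \lnot p6.
          branch 1.1.1 (add p5, \lnot p6):
            \lnot (\lnot p2 \leftrightarrow p1): β-rule — branch into \lnot p2, \lnot p1  //  \lnot \lnot p2, p1.
              branch 1.1.1.1 (add \lnot p2, \lnot p1):
                × closes — contains both p1 and \lnot p1.
              branch 1.1.1.2 (add \lnot \lnot p2, p1):
                × closes — contains both p2 and \lnot p2.
          branch 1.1.2 (add \lnot p5, \lnot \lnot p6):
            × closes — contains both p5 and \lnot p5.
      branch 1.2 (add \lnot \lnot p2, \lnot p1):
        (p5 \leftrightarrow \lnot p6): β-rule — branch into p5, \lnot p6  //  \lnot p5, \lnot \lnot p6.
          branch 1.2.1 (add p5, \lnot p6):
            \lnot (\lnot p2 \leftrightarrow p1): β-rule — branch into \lnot p2, \lnot p1  //  \lnot \lnot p2, p1.
              branch 1.2.1.1 (add \lnot p2, \lnot p1):
                × closes — contains both p2 and \lnot p2.
              branch 1.2.1.2 (add \lnot \lnot p2, p1):
                × closes — contains both p1 and \lnot p1.
          branch 1.2.2 (add \lnot p5, \lnot \lnot p6):
            × closes — contains both p5 and \lnot p5.
  branch 2 (add p4):
    × closes — contains both p4 and \lnot p4.
All 7 branches close.
Every branch closed; the formula is unsatisfiable.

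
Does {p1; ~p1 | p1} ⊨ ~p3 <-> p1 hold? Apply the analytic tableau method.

Initial set: {p1; (~p1 | p1); ~(~p3 <-> p1)}.
(~p1 | p1): β-rule — branch into ~p1  //  p1.
  branch 1 (add ~p1):
    × closes — contains both p1 and ~p1.
  branch 2 (add p1):
    ~(~p3 <-> p1): β-rule — branch into ~p3, ~p1  //  ~~p3, p1.
      branch 2.1 (add ~p3, ~p1):
        × closes — contains both p1 and ~p1.
      branch 2.2 (add ~~p3, p1):
        ○ open, literals {p1=T, p3=T}.
2 branches closed, 1 open.
An open branch gives a countermodel: p1=T, p3=T (unmentioned atoms arbitrary); the premises hold there but the conclusion fails.

No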